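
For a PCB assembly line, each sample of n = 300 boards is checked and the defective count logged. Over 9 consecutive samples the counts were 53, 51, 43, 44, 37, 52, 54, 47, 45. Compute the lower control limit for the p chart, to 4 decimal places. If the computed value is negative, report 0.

0.0946

p̄ = Σdᵢ / (k·n) = 426 / (9 × 300) = 0.15778
LCL = p̄ − 3·√(p̄(1−p̄)/n) = 0.15778 − 3 × 0.02105 = 0.09464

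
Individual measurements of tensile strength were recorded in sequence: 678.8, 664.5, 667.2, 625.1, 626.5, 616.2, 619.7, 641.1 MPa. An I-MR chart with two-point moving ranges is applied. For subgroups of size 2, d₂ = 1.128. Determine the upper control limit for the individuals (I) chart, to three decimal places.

678.748

X̄ = (678.8 + 664.5 + 667.2 + 625.1 + 626.5 + 616.2 + 619.7 + 641.1) / 8 = 642.3875
Moving ranges: 14.3, 2.7, 42.1, 1.4, 10.3, 3.5, 21.4; M̄R̄ = 95.7000 / 7 = 13.6714
UCL = X̄ + 3·M̄R̄/d₂ = 642.3875 + 3 × 13.6714 / 1.128 = 678.7477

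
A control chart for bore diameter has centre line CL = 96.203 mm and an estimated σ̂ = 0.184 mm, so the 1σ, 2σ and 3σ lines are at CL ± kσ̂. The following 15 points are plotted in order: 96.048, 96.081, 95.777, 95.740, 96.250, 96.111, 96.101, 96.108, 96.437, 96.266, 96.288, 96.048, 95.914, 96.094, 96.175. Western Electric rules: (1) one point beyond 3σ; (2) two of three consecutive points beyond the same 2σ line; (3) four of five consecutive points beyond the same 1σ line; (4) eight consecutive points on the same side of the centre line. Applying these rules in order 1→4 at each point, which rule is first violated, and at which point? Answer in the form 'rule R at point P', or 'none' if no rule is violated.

Zone of each point (C = within 1σ̂, B = 1σ̂–2σ̂, A = 2σ̂–3σ̂, * = beyond 3σ̂; sign = side of CL): 1:-C, 2:-C, 3:-A, 4:-A, 5:+C, 6:-C, 7:-C, 8:-C, 9:+B, 10:+C, 11:+C, 12:-C, 13:-B, 14:-C, 15:-C
Rule 2 (two of three consecutive points beyond the same 2σ limit) is satisfied at point 4.

rule 2 at point 4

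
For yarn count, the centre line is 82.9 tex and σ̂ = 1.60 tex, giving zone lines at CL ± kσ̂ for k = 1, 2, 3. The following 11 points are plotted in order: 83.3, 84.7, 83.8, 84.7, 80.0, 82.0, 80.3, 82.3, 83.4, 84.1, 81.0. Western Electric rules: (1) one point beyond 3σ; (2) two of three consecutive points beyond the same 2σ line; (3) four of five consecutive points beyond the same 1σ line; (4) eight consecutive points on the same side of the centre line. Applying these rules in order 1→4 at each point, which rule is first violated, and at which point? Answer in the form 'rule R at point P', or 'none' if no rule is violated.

none

Zone of each point (C = within 1σ̂, B = 1σ̂–2σ̂, A = 2σ̂–3σ̂, * = beyond 3σ̂; sign = side of CL): 1:+C, 2:+B, 3:+C, 4:+B, 5:-B, 6:-C, 7:-B, 8:-C, 9:+C, 10:+C, 11:-B
No rule fires across all 11 points.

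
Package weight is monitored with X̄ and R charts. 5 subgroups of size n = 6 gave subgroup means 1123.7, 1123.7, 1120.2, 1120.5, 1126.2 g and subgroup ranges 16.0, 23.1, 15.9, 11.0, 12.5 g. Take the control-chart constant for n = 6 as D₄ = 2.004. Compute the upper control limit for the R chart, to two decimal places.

31.46

R̄ = (16.0 + 23.1 + 15.9 + 11.0 + 12.5) / 5 = 78.5000 / 5 = 15.7000
UCL_R = D₄·R̄ = 2.004 × 15.7000 = 31.4628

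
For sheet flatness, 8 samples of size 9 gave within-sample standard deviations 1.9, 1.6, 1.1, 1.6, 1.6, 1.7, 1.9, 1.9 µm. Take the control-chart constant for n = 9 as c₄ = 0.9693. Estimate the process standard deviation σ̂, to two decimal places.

1.72

s̄ = (1.9 + 1.6 + 1.1 + 1.6 + 1.6 + 1.7 + 1.9 + 1.9) / 8 = 1.6625
σ̂ = s̄ / c₄ = 1.6625 / 0.9693 = 1.7152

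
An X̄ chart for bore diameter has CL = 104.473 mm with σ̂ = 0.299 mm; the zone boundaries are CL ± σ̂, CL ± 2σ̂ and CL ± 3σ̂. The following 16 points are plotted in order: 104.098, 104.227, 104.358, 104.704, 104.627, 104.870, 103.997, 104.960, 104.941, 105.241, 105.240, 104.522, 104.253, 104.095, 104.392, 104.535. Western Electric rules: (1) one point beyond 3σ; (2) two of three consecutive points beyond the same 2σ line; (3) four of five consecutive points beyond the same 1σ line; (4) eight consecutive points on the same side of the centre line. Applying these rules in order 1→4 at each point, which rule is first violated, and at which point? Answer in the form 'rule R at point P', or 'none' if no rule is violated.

rule 3 at point 10

Zone of each point (C = within 1σ̂, B = 1σ̂–2σ̂, A = 2σ̂–3σ̂, * = beyond 3σ̂; sign = side of CL): 1:-B, 2:-C, 3:-C, 4:+C, 5:+C, 6:+B, 7:-B, 8:+B, 9:+B, 10:+A, 11:+A, 12:+C, 13:-C, 14:-B, 15:-C, 16:+C
Rule 3 (four of five consecutive points beyond the same 1σ limit) is satisfied at point 10.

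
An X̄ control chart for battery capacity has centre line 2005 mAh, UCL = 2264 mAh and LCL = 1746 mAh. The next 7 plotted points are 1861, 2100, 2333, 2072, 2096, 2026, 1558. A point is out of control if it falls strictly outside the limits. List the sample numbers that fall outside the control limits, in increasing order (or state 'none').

3, 7

Compare each point to [1746, 2264]: sample 3 = 2333 > UCL; sample 7 = 1558 < LCL.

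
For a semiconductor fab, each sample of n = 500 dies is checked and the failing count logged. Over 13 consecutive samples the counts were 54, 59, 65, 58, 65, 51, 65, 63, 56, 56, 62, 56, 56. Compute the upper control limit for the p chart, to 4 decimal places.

p̄ = Σdᵢ / (k·n) = 766 / (13 × 500) = 0.11785
UCL = p̄ + 3·√(p̄(1−p̄)/n) = 0.11785 + 3 × √(0.11785×0.88215/500) = 0.11785 + 3 × 0.01442 = 0.16110

0.1611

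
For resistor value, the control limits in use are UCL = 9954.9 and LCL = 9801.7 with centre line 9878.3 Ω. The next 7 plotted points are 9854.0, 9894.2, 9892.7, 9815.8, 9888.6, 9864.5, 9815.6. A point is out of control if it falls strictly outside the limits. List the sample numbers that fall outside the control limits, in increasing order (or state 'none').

none

All 7 points lie within [9801.7, 9954.9].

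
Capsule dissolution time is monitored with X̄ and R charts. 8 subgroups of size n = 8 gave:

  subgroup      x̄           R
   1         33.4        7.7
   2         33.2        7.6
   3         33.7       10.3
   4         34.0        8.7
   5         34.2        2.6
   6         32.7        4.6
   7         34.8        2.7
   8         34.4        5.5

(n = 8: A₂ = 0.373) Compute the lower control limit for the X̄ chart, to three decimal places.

31.483

X̄̄ = (33.4 + 33.2 + 33.7 + 34.0 + 34.2 + 32.7 + 34.8 + 34.4) / 8 = 270.4000 / 8 = 33.8000
R̄ = (7.7 + 7.6 + 10.3 + 8.7 + 2.6 + 4.6 + 2.7 + 5.5) / 8 = 49.7000 / 8 = 6.2125
LCL = X̄̄ − A₂·R̄ = 33.8000 − 0.373 × 6.2125 = 31.4827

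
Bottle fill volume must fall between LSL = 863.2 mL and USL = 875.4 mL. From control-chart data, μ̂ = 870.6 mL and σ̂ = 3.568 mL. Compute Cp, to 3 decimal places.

Cp = (USL − LSL) / (6σ̂) = (875.4 − 863.2) / (6 × 3.568) = 12.2000 / 21.4080 = 0.5699

0.570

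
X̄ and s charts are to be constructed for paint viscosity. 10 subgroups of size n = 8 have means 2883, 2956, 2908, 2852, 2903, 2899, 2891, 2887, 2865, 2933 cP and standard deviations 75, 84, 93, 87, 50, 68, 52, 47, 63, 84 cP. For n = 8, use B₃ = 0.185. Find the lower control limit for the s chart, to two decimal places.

13.01

s̄ = (75 + 84 + 93 + 87 + 50 + 68 + 52 + 47 + 63 + 84) / 10 = 70.3000
LCL_s = B₃·s̄ = 0.185 × 70.3000 = 13.0055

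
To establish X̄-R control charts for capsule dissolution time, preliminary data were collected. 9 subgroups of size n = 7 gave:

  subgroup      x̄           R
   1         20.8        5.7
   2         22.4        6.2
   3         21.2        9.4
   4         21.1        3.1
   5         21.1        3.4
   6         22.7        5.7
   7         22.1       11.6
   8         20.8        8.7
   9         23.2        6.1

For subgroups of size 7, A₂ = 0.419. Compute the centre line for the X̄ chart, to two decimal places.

X̄̄ = (20.8 + 22.4 + 21.2 + 21.1 + 21.1 + 22.7 + 22.1 + 20.8 + 23.2) / 9 = 195.4000 / 9 = 21.7111
CL = X̄̄ = 21.7111

21.71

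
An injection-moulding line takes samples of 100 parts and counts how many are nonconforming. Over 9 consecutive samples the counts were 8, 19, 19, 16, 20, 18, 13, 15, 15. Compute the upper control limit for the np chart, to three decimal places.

26.856

p̄ = Σdᵢ / (k·n) = 143 / (9 × 100) = 0.15889
UCL = np̄ + 3·√(np̄(1−p̄)) = 15.8889 + 3 × √(15.8889×0.84111) = 15.8889 + 3 × 3.6557 = 26.8561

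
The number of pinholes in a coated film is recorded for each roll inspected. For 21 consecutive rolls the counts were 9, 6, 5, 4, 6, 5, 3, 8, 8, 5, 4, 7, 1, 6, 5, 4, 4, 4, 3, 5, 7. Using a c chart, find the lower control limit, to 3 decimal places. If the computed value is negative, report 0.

c̄ = (9 + 6 + 5 + 4 + 6 + 5 + 3 + 8 + 8 + 5 + 4 + 7 + 1 + 6 + 5 + 4 + 4 + 4 + 3 + 5 + 7) / 21 = 109 / 21 = 5.1905
LCL = c̄ − 3√c̄ = 5.1905 − 3 × 2.2783 = -1.6443 → 0 (cannot be negative)

0.000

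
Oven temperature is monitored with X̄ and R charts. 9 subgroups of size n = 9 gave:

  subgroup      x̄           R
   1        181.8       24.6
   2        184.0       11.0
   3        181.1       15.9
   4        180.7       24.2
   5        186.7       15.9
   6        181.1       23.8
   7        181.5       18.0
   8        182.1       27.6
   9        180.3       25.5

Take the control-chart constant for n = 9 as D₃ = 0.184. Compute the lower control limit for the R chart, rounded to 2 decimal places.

3.81

R̄ = (24.6 + 11.0 + 15.9 + 24.2 + 15.9 + 23.8 + 18.0 + 27.6 + 25.5) / 9 = 186.5000 / 9 = 20.7222
LCL_R = D₃·R̄ = 0.184 × 20.7222 = 3.8129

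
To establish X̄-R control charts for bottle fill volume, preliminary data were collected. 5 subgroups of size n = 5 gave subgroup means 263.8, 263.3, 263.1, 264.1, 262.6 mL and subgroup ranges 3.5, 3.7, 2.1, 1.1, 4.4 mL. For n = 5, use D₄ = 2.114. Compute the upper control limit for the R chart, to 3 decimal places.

R̄ = (3.5 + 3.7 + 2.1 + 1.1 + 4.4) / 5 = 14.8000 / 5 = 2.9600
UCL_R = D₄·R̄ = 2.114 × 2.9600 = 6.2574

6.257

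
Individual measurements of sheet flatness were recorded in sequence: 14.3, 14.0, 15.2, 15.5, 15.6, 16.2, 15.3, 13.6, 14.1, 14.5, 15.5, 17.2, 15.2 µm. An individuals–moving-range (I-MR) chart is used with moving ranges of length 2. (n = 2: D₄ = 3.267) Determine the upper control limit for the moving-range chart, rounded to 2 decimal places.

Moving ranges: 0.3, 1.2, 0.3, 0.1, 0.6, 0.9, 1.7, 0.5, 0.4, 1.0, 1.7, 2.0; M̄R̄ = 10.7000 / 12 = 0.8917
UCL_MR = D₄·M̄R̄ = 3.267 × 0.8917 = 2.9131

2.91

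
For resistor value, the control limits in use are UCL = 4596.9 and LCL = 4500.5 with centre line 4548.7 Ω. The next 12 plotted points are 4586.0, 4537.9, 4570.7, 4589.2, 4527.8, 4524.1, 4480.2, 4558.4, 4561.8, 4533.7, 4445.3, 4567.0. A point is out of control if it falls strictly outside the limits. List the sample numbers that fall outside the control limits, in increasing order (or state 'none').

Compare each point to [4500.5, 4596.9]: sample 7 = 4480.2 < LCL; sample 11 = 4445.3 < LCL.

7, 11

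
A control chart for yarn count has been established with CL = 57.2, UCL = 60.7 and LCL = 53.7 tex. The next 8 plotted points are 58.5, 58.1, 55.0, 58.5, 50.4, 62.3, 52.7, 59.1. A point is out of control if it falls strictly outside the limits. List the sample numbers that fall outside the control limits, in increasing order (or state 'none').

5, 6, 7

Compare each point to [53.7, 60.7]: sample 5 = 50.4 < LCL; sample 6 = 62.3 > UCL; sample 7 = 52.7 < LCL.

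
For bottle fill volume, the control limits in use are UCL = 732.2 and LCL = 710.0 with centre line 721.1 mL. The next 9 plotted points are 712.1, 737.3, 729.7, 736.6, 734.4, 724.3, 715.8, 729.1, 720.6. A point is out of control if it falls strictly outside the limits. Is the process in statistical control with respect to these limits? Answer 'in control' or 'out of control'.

Compare each point to [710.0, 732.2]: sample 2 = 737.3 > UCL; sample 4 = 736.6 > UCL; sample 5 = 734.4 > UCL.

out of control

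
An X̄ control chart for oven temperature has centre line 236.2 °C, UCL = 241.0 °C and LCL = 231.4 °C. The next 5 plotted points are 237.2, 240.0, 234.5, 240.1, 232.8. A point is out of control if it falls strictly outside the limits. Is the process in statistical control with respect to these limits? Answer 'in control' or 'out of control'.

in control

All 5 points lie within [231.4, 241.0].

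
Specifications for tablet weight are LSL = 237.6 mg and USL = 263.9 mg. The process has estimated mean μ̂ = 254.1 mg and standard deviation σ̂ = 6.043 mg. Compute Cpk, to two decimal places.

Cpu = (USL − μ̂) / (3σ̂) = (263.9 − 254.1) / (3 × 6.043) = 0.5406; Cpl = (μ̂ − LSL) / (3σ̂) = (254.1 − 237.6) / (3 × 6.043) = 0.9101; Cpk = min(Cpu, Cpl) = 0.5406

0.54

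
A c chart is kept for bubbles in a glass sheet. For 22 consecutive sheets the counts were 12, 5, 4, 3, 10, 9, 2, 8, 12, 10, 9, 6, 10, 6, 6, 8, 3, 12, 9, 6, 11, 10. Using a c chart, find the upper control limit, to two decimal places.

c̄ = (12 + 5 + 4 + 3 + 10 + 9 + 2 + 8 + 12 + 10 + 9 + 6 + 10 + 6 + 6 + 8 + 3 + 12 + 9 + 6 + 11 + 10) / 22 = 171 / 22 = 7.7727
UCL = c̄ + 3√c̄ = 7.7727 + 3 × √7.7727 = 7.7727 + 3 × 2.7880 = 16.1366

16.14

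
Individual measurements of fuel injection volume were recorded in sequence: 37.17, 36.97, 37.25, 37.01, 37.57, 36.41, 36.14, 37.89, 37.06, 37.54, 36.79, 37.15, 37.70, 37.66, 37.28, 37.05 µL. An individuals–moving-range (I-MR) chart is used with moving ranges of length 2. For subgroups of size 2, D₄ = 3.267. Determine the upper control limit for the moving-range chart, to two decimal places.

1.76

Moving ranges: 0.20, 0.28, 0.24, 0.56, 1.16, 0.27, 1.75, 0.83, 0.48, 0.75, 0.36, 0.55, 0.04, 0.38, 0.23; M̄R̄ = 8.0800 / 15 = 0.5387
UCL_MR = D₄·M̄R̄ = 3.267 × 0.5387 = 1.7598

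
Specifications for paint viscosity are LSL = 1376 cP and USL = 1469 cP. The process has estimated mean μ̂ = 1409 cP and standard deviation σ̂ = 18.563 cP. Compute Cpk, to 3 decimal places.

Cpu = (USL − μ̂) / (3σ̂) = (1469 − 1409) / (3 × 18.563) = 1.0774; Cpl = (μ̂ − LSL) / (3σ̂) = (1409 − 1376) / (3 × 18.563) = 0.5926; Cpk = min(Cpu, Cpl) = 0.5926

0.593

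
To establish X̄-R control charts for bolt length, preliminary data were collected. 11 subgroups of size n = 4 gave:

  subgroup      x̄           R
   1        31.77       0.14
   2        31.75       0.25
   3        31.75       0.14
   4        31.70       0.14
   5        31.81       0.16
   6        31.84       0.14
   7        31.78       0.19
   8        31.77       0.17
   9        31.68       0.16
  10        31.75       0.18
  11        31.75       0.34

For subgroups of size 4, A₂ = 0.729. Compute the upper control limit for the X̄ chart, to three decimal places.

X̄̄ = (31.77 + 31.75 + 31.75 + 31.70 + 31.81 + 31.84 + 31.78 + 31.77 + 31.68 + 31.75 + 31.75) / 11 = 349.3500 / 11 = 31.7591
R̄ = (0.14 + 0.25 + 0.14 + 0.14 + 0.16 + 0.14 + 0.19 + 0.17 + 0.16 + 0.18 + 0.34) / 11 = 2.0100 / 11 = 0.1827
UCL = X̄̄ + A₂·R̄ = 31.7591 + 0.729 × 0.1827 = 31.8923

31.892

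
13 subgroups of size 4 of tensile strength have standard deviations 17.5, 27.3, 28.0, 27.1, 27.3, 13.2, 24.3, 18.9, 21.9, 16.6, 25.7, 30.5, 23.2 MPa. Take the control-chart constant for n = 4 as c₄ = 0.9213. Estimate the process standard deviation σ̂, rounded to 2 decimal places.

25.17

s̄ = (17.5 + 27.3 + 28.0 + 27.1 + 27.3 + 13.2 + 24.3 + 18.9 + 21.9 + 16.6 + 25.7 + 30.5 + 23.2) / 13 = 23.1923
σ̂ = s̄ / c₄ = 23.1923 / 0.9213 = 25.1735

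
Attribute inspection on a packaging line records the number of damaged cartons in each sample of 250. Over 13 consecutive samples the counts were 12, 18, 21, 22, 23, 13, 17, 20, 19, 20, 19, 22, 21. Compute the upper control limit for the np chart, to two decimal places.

p̄ = Σdᵢ / (k·n) = 247 / (13 × 250) = 0.07600
UCL = np̄ + 3·√(np̄(1−p̄)) = 19.0000 + 3 × √(19.0000×0.92400) = 19.0000 + 3 × 4.1900 = 31.5700

31.57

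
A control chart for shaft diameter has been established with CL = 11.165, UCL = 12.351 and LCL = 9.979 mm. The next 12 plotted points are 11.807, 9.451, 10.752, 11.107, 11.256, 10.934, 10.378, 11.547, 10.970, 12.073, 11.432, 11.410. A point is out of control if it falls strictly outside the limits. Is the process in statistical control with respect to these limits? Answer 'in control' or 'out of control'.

out of control

Compare each point to [9.979, 12.351]: sample 2 = 9.451 < LCL.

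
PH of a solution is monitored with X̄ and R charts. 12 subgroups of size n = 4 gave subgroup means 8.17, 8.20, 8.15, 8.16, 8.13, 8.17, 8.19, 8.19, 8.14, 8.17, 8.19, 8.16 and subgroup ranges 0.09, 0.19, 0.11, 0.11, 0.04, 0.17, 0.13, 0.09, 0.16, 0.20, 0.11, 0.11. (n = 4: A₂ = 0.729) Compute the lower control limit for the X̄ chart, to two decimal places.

X̄̄ = (8.17 + 8.20 + 8.15 + 8.16 + 8.13 + 8.17 + 8.19 + 8.19 + 8.14 + 8.17 + 8.19 + 8.16) / 12 = 98.0200 / 12 = 8.1683
R̄ = (0.09 + 0.19 + 0.11 + 0.11 + 0.04 + 0.17 + 0.13 + 0.09 + 0.16 + 0.20 + 0.11 + 0.11) / 12 = 1.5100 / 12 = 0.1258
LCL = X̄̄ − A₂·R̄ = 8.1683 − 0.729 × 0.1258 = 8.0766

8.08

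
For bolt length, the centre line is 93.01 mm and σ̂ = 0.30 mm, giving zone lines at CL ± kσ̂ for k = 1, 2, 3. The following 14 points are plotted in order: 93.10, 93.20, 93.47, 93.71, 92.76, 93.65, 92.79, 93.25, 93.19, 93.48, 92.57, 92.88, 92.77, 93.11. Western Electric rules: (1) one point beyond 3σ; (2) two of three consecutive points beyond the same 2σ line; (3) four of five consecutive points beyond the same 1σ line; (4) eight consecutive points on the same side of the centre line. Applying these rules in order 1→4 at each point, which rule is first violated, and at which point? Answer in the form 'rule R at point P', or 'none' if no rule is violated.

rule 2 at point 6

Zone of each point (C = within 1σ̂, B = 1σ̂–2σ̂, A = 2σ̂–3σ̂, * = beyond 3σ̂; sign = side of CL): 1:+C, 2:+C, 3:+B, 4:+A, 5:-C, 6:+A, 7:-C, 8:+C, 9:+C, 10:+B, 11:-B, 12:-C, 13:-C, 14:+C
Rule 2 (two of three consecutive points beyond the same 2σ limit) is satisfied at point 6.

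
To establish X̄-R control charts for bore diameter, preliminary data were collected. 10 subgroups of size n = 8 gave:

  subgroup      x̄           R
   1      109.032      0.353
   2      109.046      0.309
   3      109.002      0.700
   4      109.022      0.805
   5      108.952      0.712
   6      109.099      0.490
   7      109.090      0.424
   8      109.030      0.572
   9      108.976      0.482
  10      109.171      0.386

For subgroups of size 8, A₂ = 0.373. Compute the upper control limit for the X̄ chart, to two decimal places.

109.24

X̄̄ = (109.032 + 109.046 + 109.002 + 109.022 + 108.952 + 109.099 + 109.090 + 109.030 + 108.976 + 109.171) / 10 = 1090.4200 / 10 = 109.0420
R̄ = (0.353 + 0.309 + 0.700 + 0.805 + 0.712 + 0.490 + 0.424 + 0.572 + 0.482 + 0.386) / 10 = 5.2330 / 10 = 0.5233
UCL = X̄̄ + A₂·R̄ = 109.0420 + 0.373 × 0.5233 = 109.2372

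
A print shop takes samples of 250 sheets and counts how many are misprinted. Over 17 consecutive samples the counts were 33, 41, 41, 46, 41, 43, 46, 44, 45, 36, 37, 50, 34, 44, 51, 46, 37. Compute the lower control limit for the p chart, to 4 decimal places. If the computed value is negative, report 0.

0.0973

p̄ = Σdᵢ / (k·n) = 715 / (17 × 250) = 0.16824
LCL = p̄ − 3·√(p̄(1−p̄)/n) = 0.16824 − 3 × 0.02366 = 0.09726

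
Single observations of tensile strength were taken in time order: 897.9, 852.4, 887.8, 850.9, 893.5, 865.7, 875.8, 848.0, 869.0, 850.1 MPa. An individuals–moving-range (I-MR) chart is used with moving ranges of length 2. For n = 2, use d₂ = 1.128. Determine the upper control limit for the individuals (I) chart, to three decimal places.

X̄ = (897.9 + 852.4 + 887.8 + 850.9 + 893.5 + 865.7 + 875.8 + 848.0 + 869.0 + 850.1) / 10 = 869.1100
Moving ranges: 45.5, 35.4, 36.9, 42.6, 27.8, 10.1, 27.8, 21.0, 18.9; M̄R̄ = 266.0000 / 9 = 29.5556
UCL = X̄ + 3·M̄R̄/d₂ = 869.1100 + 3 × 29.5556 / 1.128 = 947.7152

947.715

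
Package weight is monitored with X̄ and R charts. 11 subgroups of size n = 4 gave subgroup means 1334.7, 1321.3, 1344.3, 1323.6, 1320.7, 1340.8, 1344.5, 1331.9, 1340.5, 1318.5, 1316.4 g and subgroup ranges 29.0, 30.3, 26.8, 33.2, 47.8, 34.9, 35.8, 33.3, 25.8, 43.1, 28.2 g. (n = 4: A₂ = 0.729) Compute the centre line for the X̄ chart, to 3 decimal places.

X̄̄ = (1334.7 + 1321.3 + 1344.3 + 1323.6 + 1320.7 + 1340.8 + 1344.5 + 1331.9 + 1340.5 + 1318.5 + 1316.4) / 11 = 14637.2000 / 11 = 1330.6545
CL = X̄̄ = 1330.6545

1330.655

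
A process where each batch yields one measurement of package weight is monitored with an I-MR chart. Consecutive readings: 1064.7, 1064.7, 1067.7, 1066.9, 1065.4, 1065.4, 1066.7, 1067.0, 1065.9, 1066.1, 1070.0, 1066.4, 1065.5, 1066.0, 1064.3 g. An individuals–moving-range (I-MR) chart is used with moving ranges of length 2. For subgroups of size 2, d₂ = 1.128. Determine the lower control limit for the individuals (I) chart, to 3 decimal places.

1062.609

X̄ = (1064.7 + 1064.7 + 1067.7 + 1066.9 + 1065.4 + 1065.4 + 1066.7 + 1067.0 + 1065.9 + 1066.1 + 1070.0 + 1066.4 + 1065.5 + 1066.0 + 1064.3) / 15 = 1066.1800
Moving ranges: 0.0, 3.0, 0.8, 1.5, 0.0, 1.3, 0.3, 1.1, 0.2, 3.9, 3.6, 0.9, 0.5, 1.7; M̄R̄ = 18.8000 / 14 = 1.3429
LCL = X̄ − 3·M̄R̄/d₂ = 1066.1800 − 3 × 1.3429 / 1.128 = 1062.6086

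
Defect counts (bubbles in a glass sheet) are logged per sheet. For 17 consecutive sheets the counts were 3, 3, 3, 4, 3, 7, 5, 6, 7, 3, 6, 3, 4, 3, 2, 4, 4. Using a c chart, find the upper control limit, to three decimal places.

10.205

c̄ = (3 + 3 + 3 + 4 + 3 + 7 + 5 + 6 + 7 + 3 + 6 + 3 + 4 + 3 + 2 + 4 + 4) / 17 = 70 / 17 = 4.1176
UCL = c̄ + 3√c̄ = 4.1176 + 3 × √4.1176 = 4.1176 + 3 × 2.0292 = 10.2052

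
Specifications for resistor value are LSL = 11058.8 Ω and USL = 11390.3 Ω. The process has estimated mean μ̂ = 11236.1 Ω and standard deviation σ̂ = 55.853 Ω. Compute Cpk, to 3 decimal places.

0.920

Cpu = (USL − μ̂) / (3σ̂) = (11390.3 − 11236.1) / (3 × 55.853) = 0.9203; Cpl = (μ̂ − LSL) / (3σ̂) = (11236.1 − 11058.8) / (3 × 55.853) = 1.0581; Cpk = min(Cpu, Cpl) = 0.9203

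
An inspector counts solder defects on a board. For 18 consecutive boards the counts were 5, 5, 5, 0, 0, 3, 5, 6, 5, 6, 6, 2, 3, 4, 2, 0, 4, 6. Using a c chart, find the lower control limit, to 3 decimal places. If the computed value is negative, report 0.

0.000

c̄ = (5 + 5 + 5 + 0 + 0 + 3 + 5 + 6 + 5 + 6 + 6 + 2 + 3 + 4 + 2 + 0 + 4 + 6) / 18 = 67 / 18 = 3.7222
LCL = c̄ − 3√c̄ = 3.7222 − 3 × 1.9293 = -2.0657 → 0 (cannot be negative)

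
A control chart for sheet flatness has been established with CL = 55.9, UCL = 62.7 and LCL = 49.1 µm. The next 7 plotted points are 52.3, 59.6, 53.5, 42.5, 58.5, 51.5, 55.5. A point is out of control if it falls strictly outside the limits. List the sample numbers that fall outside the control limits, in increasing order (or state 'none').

4

Compare each point to [49.1, 62.7]: sample 4 = 42.5 < LCL.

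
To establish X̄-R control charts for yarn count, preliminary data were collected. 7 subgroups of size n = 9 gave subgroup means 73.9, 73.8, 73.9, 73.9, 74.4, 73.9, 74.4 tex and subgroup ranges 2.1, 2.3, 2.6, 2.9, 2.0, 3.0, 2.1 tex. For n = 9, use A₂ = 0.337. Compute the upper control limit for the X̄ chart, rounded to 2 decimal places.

X̄̄ = (73.9 + 73.8 + 73.9 + 73.9 + 74.4 + 73.9 + 74.4) / 7 = 518.2000 / 7 = 74.0286
R̄ = (2.1 + 2.3 + 2.6 + 2.9 + 2.0 + 3.0 + 2.1) / 7 = 17.0000 / 7 = 2.4286
UCL = X̄̄ + A₂·R̄ = 74.0286 + 0.337 × 2.4286 = 74.8470

74.85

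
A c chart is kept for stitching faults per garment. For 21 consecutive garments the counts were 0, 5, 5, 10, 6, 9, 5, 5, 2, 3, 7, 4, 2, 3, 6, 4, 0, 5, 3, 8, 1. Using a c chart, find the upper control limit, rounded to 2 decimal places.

c̄ = (0 + 5 + 5 + 10 + 6 + 9 + 5 + 5 + 2 + 3 + 7 + 4 + 2 + 3 + 6 + 4 + 0 + 5 + 3 + 8 + 1) / 21 = 93 / 21 = 4.4286
UCL = c̄ + 3√c̄ = 4.4286 + 3 × √4.4286 = 4.4286 + 3 × 2.1044 = 10.7418

10.74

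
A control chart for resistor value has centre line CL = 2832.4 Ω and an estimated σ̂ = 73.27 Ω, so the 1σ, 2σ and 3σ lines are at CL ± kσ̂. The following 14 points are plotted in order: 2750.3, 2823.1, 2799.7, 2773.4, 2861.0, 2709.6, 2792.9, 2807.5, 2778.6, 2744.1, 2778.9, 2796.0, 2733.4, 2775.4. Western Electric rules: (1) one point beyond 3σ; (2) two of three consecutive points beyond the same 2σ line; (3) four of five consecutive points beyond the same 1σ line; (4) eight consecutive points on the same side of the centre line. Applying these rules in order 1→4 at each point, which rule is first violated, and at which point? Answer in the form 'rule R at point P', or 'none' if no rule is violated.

Zone of each point (C = within 1σ̂, B = 1σ̂–2σ̂, A = 2σ̂–3σ̂, * = beyond 3σ̂; sign = side of CL): 1:-B, 2:-C, 3:-C, 4:-C, 5:+C, 6:-B, 7:-C, 8:-C, 9:-C, 10:-B, 11:-C, 12:-C, 13:-B, 14:-C
Rule 4 (eight consecutive points on the same side of the centre line) is satisfied at point 13.

rule 4 at point 13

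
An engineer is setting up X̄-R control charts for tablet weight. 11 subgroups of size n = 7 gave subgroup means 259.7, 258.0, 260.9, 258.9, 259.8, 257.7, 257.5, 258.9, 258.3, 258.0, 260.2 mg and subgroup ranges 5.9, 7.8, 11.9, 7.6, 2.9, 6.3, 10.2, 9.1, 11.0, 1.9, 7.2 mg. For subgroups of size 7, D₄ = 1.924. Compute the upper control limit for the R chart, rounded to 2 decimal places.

14.31

R̄ = (5.9 + 7.8 + 11.9 + 7.6 + 2.9 + 6.3 + 10.2 + 9.1 + 11.0 + 1.9 + 7.2) / 11 = 81.8000 / 11 = 7.4364
UCL_R = D₄·R̄ = 1.924 × 7.4364 = 14.3076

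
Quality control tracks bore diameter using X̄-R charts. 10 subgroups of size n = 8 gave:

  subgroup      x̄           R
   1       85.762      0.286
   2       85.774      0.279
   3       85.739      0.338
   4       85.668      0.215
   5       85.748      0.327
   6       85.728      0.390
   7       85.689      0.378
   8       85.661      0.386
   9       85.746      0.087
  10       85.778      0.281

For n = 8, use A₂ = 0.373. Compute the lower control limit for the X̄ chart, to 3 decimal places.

X̄̄ = (85.762 + 85.774 + 85.739 + 85.668 + 85.748 + 85.728 + 85.689 + 85.661 + 85.746 + 85.778) / 10 = 857.2930 / 10 = 85.7293
R̄ = (0.286 + 0.279 + 0.338 + 0.215 + 0.327 + 0.390 + 0.378 + 0.386 + 0.087 + 0.281) / 10 = 2.9670 / 10 = 0.2967
LCL = X̄̄ − A₂·R̄ = 85.7293 − 0.373 × 0.2967 = 85.6186

85.619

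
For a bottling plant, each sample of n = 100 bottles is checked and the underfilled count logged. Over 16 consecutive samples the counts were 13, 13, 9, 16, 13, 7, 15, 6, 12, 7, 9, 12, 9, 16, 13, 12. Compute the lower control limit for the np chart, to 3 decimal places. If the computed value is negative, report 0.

p̄ = Σdᵢ / (k·n) = 182 / (16 × 100) = 0.11375
LCL = np̄ − 3·√(np̄(1−p̄)) = 11.3750 − 3 × 3.1751 = 1.8498

1.850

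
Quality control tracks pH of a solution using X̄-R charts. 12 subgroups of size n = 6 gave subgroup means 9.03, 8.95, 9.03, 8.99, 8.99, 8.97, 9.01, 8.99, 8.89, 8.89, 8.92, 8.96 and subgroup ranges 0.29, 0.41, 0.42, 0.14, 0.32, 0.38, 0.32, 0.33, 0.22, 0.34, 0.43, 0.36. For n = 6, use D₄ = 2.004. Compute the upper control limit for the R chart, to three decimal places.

0.661

R̄ = (0.29 + 0.41 + 0.42 + 0.14 + 0.32 + 0.38 + 0.32 + 0.33 + 0.22 + 0.34 + 0.43 + 0.36) / 12 = 3.9600 / 12 = 0.3300
UCL_R = D₄·R̄ = 2.004 × 0.3300 = 0.6613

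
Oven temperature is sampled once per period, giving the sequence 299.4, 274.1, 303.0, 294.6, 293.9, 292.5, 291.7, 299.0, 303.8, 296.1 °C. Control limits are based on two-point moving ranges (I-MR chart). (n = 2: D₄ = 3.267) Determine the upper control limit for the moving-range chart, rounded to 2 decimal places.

Moving ranges: 25.3, 28.9, 8.4, 0.7, 1.4, 0.8, 7.3, 4.8, 7.7; M̄R̄ = 85.3000 / 9 = 9.4778
UCL_MR = D₄·M̄R̄ = 3.267 × 9.4778 = 30.9639

30.96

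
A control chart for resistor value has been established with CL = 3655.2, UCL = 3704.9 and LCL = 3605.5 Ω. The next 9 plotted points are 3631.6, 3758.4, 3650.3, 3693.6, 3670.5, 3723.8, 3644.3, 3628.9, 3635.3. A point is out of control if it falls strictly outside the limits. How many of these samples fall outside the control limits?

Compare each point to [3605.5, 3704.9]: sample 2 = 3758.4 > UCL; sample 6 = 3723.8 > UCL.

2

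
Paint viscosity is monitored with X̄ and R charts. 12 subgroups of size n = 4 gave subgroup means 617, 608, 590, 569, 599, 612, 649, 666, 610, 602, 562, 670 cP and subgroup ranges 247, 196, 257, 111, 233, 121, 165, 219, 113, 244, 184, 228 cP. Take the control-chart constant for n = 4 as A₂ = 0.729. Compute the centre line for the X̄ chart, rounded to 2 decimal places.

612.83

X̄̄ = (617 + 608 + 590 + 569 + 599 + 612 + 649 + 666 + 610 + 602 + 562 + 670) / 12 = 7354.0000 / 12 = 612.8333
CL = X̄̄ = 612.8333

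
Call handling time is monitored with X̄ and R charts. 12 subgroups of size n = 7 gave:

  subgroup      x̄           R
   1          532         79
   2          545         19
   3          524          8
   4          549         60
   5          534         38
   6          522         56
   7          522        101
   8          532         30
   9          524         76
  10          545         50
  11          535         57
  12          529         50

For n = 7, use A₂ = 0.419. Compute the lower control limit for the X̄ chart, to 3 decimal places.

X̄̄ = (532 + 545 + 524 + 549 + 534 + 522 + 522 + 532 + 524 + 545 + 535 + 529) / 12 = 6393.0000 / 12 = 532.7500
R̄ = (79 + 19 + 8 + 60 + 38 + 56 + 101 + 30 + 76 + 50 + 57 + 50) / 12 = 624.0000 / 12 = 52.0000
LCL = X̄̄ − A₂·R̄ = 532.7500 − 0.419 × 52.0000 = 510.9620

510.962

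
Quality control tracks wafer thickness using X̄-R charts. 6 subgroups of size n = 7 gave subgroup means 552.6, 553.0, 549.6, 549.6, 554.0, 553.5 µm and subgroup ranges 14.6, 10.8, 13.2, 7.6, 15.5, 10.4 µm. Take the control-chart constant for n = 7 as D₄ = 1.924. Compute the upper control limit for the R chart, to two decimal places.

R̄ = (14.6 + 10.8 + 13.2 + 7.6 + 15.5 + 10.4) / 6 = 72.1000 / 6 = 12.0167
UCL_R = D₄·R̄ = 1.924 × 12.0167 = 23.1201

23.12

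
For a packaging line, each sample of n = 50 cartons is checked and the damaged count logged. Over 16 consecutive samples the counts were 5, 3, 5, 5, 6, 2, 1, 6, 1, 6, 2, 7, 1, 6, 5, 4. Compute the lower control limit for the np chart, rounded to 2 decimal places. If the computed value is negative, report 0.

p̄ = Σdᵢ / (k·n) = 65 / (16 × 50) = 0.08125
LCL = np̄ − 3·√(np̄(1−p̄)) = 4.0625 − 3 × 1.9319 = -1.7333 → 0 (negative, so LCL = 0)

0.00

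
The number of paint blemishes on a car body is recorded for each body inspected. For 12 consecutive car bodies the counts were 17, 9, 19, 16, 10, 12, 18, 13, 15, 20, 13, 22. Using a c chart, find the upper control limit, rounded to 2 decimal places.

27.08

c̄ = (17 + 9 + 19 + 16 + 10 + 12 + 18 + 13 + 15 + 20 + 13 + 22) / 12 = 184 / 12 = 15.3333
UCL = c̄ + 3√c̄ = 15.3333 + 3 × √15.3333 = 15.3333 + 3 × 3.9158 = 27.0807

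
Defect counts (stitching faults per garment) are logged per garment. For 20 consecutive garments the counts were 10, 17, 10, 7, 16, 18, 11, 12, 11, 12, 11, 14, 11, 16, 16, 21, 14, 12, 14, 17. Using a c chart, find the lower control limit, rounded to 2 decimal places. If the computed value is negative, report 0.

2.48

c̄ = (10 + 17 + 10 + 7 + 16 + 18 + 11 + 12 + 11 + 12 + 11 + 14 + 11 + 16 + 16 + 21 + 14 + 12 + 14 + 17) / 20 = 270 / 20 = 13.5000
LCL = c̄ − 3√c̄ = 13.5000 − 3 × 3.6742 = 2.4773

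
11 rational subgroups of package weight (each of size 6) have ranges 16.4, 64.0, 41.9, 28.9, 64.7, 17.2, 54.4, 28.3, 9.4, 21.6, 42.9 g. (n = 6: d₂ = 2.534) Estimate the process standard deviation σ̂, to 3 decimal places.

R̄ = (16.4 + 64.0 + 41.9 + 28.9 + 64.7 + 17.2 + 54.4 + 28.3 + 9.4 + 21.6 + 42.9) / 11 = 35.4273
σ̂ = R̄ / d₂ = 35.4273 / 2.534 = 13.9808

13.981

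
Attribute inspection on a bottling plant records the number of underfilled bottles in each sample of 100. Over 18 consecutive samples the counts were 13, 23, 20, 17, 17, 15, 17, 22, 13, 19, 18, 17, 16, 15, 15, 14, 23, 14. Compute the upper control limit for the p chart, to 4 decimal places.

0.2841

p̄ = Σdᵢ / (k·n) = 308 / (18 × 100) = 0.17111
UCL = p̄ + 3·√(p̄(1−p̄)/n) = 0.17111 + 3 × √(0.17111×0.82889/100) = 0.17111 + 3 × 0.03766 = 0.28409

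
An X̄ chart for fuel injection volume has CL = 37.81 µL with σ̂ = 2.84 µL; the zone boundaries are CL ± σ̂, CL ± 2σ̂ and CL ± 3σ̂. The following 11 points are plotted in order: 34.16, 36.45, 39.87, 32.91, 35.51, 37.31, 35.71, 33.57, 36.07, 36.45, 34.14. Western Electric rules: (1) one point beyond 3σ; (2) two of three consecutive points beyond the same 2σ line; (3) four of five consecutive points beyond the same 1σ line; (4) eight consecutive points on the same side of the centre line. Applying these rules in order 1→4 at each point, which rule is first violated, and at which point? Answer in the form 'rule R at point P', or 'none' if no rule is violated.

Zone of each point (C = within 1σ̂, B = 1σ̂–2σ̂, A = 2σ̂–3σ̂, * = beyond 3σ̂; sign = side of CL): 1:-B, 2:-C, 3:+C, 4:-B, 5:-C, 6:-C, 7:-C, 8:-B, 9:-C, 10:-C, 11:-B
Rule 4 (eight consecutive points on the same side of the centre line) is satisfied at point 11.

rule 4 at point 11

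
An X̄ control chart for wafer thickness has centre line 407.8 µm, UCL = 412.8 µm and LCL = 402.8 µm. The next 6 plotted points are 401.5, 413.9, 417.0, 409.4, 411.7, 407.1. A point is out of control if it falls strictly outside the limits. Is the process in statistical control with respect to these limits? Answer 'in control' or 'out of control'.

Compare each point to [402.8, 412.8]: sample 1 = 401.5 < LCL; sample 2 = 413.9 > UCL; sample 3 = 417.0 > UCL.

out of control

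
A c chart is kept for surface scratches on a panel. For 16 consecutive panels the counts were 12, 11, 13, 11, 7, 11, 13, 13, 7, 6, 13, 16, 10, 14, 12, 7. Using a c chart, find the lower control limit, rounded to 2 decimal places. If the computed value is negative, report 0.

1.05

c̄ = (12 + 11 + 13 + 11 + 7 + 11 + 13 + 13 + 7 + 6 + 13 + 16 + 10 + 14 + 12 + 7) / 16 = 176 / 16 = 11.0000
LCL = c̄ − 3√c̄ = 11.0000 − 3 × 3.3166 = 1.0501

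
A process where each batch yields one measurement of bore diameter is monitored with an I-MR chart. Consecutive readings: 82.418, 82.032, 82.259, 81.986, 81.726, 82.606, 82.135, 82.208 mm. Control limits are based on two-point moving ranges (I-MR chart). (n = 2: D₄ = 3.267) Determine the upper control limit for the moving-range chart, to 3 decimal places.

Moving ranges: 0.386, 0.227, 0.273, 0.260, 0.880, 0.471, 0.073; M̄R̄ = 2.5700 / 7 = 0.3671
UCL_MR = D₄·M̄R̄ = 3.267 × 0.3671 = 1.1995

1.199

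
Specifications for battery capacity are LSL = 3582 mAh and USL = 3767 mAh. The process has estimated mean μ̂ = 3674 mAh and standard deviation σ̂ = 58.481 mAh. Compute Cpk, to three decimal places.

0.524

Cpu = (USL − μ̂) / (3σ̂) = (3767 − 3674) / (3 × 58.481) = 0.5301; Cpl = (μ̂ − LSL) / (3σ̂) = (3674 − 3582) / (3 × 58.481) = 0.5244; Cpk = min(Cpu, Cpl) = 0.5244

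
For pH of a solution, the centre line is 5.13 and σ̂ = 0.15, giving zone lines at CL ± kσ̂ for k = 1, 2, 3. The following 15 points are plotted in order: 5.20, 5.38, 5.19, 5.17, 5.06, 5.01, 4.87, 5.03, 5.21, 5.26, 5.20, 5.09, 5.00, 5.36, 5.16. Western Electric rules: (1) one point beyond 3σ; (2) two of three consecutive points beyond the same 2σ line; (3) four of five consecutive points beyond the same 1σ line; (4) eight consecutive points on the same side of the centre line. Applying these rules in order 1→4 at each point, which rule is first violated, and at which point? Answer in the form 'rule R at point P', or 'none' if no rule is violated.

Zone of each point (C = within 1σ̂, B = 1σ̂–2σ̂, A = 2σ̂–3σ̂, * = beyond 3σ̂; sign = side of CL): 1:+C, 2:+B, 3:+C, 4:+C, 5:-C, 6:-C, 7:-B, 8:-C, 9:+C, 10:+C, 11:+C, 12:-C, 13:-C, 14:+B, 15:+C
No rule fires across all 15 points.

none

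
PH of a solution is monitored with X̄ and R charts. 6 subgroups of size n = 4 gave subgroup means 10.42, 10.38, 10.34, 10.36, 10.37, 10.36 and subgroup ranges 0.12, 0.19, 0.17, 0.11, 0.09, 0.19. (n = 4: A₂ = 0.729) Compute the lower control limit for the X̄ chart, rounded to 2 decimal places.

X̄̄ = (10.42 + 10.38 + 10.34 + 10.36 + 10.37 + 10.36) / 6 = 62.2300 / 6 = 10.3717
R̄ = (0.12 + 0.19 + 0.17 + 0.11 + 0.09 + 0.19) / 6 = 0.8700 / 6 = 0.1450
LCL = X̄̄ − A₂·R̄ = 10.3717 − 0.729 × 0.1450 = 10.2660

10.27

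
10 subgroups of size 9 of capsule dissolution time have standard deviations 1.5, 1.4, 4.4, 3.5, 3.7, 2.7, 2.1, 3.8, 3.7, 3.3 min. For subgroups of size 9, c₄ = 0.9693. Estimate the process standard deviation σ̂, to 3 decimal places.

s̄ = (1.5 + 1.4 + 4.4 + 3.5 + 3.7 + 2.7 + 2.1 + 3.8 + 3.7 + 3.3) / 10 = 3.0100
σ̂ = s̄ / c₄ = 3.0100 / 0.9693 = 3.1053

3.105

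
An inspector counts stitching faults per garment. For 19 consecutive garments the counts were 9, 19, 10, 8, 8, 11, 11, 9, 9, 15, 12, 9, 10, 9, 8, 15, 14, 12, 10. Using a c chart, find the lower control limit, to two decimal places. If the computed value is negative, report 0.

c̄ = (9 + 19 + 10 + 8 + 8 + 11 + 11 + 9 + 9 + 15 + 12 + 9 + 10 + 9 + 8 + 15 + 14 + 12 + 10) / 19 = 208 / 19 = 10.9474
LCL = c̄ − 3√c̄ = 10.9474 − 3 × 3.3087 = 1.0213

1.02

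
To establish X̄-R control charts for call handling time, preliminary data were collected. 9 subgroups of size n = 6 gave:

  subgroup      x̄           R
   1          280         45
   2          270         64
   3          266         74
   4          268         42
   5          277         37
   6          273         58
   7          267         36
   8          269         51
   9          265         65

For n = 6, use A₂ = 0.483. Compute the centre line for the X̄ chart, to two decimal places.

X̄̄ = (280 + 270 + 266 + 268 + 277 + 273 + 267 + 269 + 265) / 9 = 2435.0000 / 9 = 270.5556
CL = X̄̄ = 270.5556

270.56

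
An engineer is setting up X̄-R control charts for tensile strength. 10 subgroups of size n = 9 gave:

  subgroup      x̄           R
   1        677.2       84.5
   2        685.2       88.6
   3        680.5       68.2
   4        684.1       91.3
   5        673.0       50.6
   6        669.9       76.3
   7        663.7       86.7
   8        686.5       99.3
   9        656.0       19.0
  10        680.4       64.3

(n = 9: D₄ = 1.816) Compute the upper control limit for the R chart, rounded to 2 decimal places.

R̄ = (84.5 + 88.6 + 68.2 + 91.3 + 50.6 + 76.3 + 86.7 + 99.3 + 19.0 + 64.3) / 10 = 728.8000 / 10 = 72.8800
UCL_R = D₄·R̄ = 1.816 × 72.8800 = 132.3501

132.35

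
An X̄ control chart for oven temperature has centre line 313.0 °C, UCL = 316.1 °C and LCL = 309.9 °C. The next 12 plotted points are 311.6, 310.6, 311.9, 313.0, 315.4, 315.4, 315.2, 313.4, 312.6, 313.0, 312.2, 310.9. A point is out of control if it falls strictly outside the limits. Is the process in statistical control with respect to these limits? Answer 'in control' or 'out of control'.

All 12 points lie within [309.9, 316.1].

in control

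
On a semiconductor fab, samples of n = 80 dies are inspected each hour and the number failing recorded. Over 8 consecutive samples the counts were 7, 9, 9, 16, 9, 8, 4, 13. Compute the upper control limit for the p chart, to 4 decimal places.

p̄ = Σdᵢ / (k·n) = 75 / (8 × 80) = 0.11719
UCL = p̄ + 3·√(p̄(1−p̄)/n) = 0.11719 + 3 × √(0.11719×0.88281/80) = 0.11719 + 3 × 0.03596 = 0.22507

0.2251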